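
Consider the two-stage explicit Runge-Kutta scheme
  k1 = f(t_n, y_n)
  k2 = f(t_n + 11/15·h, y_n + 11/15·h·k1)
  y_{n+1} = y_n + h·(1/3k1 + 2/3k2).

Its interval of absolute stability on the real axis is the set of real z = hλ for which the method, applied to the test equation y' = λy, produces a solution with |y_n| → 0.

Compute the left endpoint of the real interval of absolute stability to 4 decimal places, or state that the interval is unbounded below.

z* = -2.0455.

With y'=λy (z=hλ):
  k1=λy_n ⇒ h·k1=z·y_n;  k2=λ(1+11/15z)y_n ⇒ h·k2=z(1+11/15z)y_n
  y_{n+1}/y_n = 1 + 1/3z + 2/3z(1+11/15z) = 1 + z + 22/45z²
  Hence R(z) = 1 + z + 22/45z².

Need |R(x)|<1, x<0.
x=-0.74: |R|=0.5277
R=1: x+22/45x²=0 ⇒ x=−45/22=-2.0455; min R=1−1/(4·22/45)=0.4886>−1
Confirm numerically:
  x=-1.831: |R|=0.80803 <1
  x=-1.007: |R|=0.48876 <1
  x=-0.973: |R|=0.48985 <1
  x=-2.471: |R|=1.51408 >1
  x=-2.422: |R|=1.44586 >1
  x=-2.227: |R|=1.19766 >1
Interval (-2.0455, 0).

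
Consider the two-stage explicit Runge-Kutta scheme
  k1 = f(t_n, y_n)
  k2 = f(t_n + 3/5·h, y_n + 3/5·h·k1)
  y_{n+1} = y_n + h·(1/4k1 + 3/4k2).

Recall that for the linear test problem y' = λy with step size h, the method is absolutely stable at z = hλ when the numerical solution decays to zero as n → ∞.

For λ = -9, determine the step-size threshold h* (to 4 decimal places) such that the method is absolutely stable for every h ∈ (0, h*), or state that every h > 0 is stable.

Test eqn y'=λy, z=hλ:
  k1=λy_n ⇒ h·k1=z·y_n;  k2=λ(1+3/5z)y_n ⇒ h·k2=z(1+3/5z)y_n
  y_{n+1}/y_n = 1 + 1/4z + 3/4z(1+3/5z) = 1 + z + 9/20z²
  R(z) = 1 + z + 9/20z².

Find x<0 with |R(x)|<1.
x=-1.17: |R|=0.4460
R=1: x+9/20x²=0 ⇒ x=−20/9=-2.2222; min R=1−1/(4·9/20)=0.4444>−1
Confirm numerically:
  x=-1.709: |R|=0.60531 <1
  x=-1.667: |R|=0.58350 <1
  x=-1.417: |R|=0.48655 <1
  x=-1.040: |R|=0.44672 <1
  x=-2.735: |R|=1.63110 >1
  x=-2.501: |R|=1.31375 >1
So |R|<1 on (-2.2222, 0).

(-2.2222,0); λ=-9 ⇒ h* = (20/9)/9 = 0.2469.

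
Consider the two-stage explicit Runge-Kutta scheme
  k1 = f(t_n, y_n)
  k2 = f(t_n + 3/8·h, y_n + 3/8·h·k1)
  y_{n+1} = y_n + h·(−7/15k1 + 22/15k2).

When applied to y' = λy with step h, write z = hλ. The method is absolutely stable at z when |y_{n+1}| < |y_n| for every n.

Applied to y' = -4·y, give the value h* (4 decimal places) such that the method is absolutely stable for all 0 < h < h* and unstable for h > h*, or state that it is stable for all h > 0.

(-1.8182,0); λ=-4 ⇒ h* = (20/11)/4 = 0.4545.

On y'=λy, z=hλ:
  k1=λy_n ⇒ h·k1=z·y_n;  k2=λ(1+3/8z)y_n ⇒ h·k2=z(1+3/8z)y_n
  y_{n+1}/y_n = 1 − 7/15z + 22/15z(1+3/8z) = 1 + z + 11/20z²
  so R(z) = 1 + z + 11/20z².

Find x<0 with |R(x)|<1.
x=-1.72: |R|=0.9071
R=1: x+11/20x²=0 ⇒ x=−20/11=-1.8182; min R=1−1/(4·11/20)=0.5455>−1
Confirm numerically:
  x=-1.467: |R|=0.71665 <1
  x=-1.239: |R|=0.60532 <1
  x=-1.029: |R|=0.55336 <1
  x=-2.041: |R|=1.25012 >1
  x=-1.980: |R|=1.17622 >1
Interval (-1.8182, 0).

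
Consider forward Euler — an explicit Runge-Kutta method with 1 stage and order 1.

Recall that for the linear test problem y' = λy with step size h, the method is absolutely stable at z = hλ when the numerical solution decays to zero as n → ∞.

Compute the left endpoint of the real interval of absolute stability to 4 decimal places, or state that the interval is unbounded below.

z* = -2.0000.

Set f=λy, z=hλ:
  order 1, 1-stage ⇒ R(z)=1+z
  (e.g. R(-1.64)=-0.64000, |R|=0.64000)

Find x<0 with |R(x)|<1.
x=-1.64: |R|=0.6400
|R(-1.67)|=0.6700 |R(-1.53)|=0.5300 |R(-1.13)|=0.1300
Bisect:
  x_lo=-2.4802 |R|=1.4802  x_hi=-0.0746 |R|=0.9254
  mid=-1.27739 |R|=0.27739 →hi
  mid=-1.87881 |R|=0.87881 →hi
  mid=-2.17951 |R|=1.17951 →lo
  mid=-2.02916 |R|=1.02916 →lo
  mid=-1.95398 |R|=0.95398 →hi
  mid=-1.99157 |R|=0.99157 →hi
  mid=-2.01037 |R|=1.01037 →lo
  mid=-2.00097 |R|=1.00097 →lo
  ...
  [-2.00009,-1.99994] ⇒ x*=-2.0000
So |R|<1 on (-2.0000, 0).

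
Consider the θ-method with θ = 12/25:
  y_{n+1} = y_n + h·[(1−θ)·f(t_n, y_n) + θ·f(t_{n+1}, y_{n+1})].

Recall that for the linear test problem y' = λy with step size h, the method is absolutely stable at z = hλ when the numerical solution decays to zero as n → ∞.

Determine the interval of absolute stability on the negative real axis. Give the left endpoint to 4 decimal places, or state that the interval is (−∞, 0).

z∈(-50.0000,0).

On y'=λy, z=hλ:
  y_{n+1} = y_n + z·[13/25·y_n + 12/25·y_{n+1}] ⇒ (1 − 12/25z)y_{n+1} = (1 + 13/25z)y_n
  Hence R(z) = (1 + 13/25z)/(1 − 12/25z).

Solve |R(x)|<1 on ℝ⁻.
x=-1.67: |R|=0.0730
R=−1: 1+13/25x = −1+12/25x ⇒ -1/25x=2 ⇒ x=2/(-1/25)=-50.0000
Confirm numerically:
  x=-44.680: |R|=0.99052 <1
  x=-20.935: |R|=0.89478 <1
  x=-20.369: |R|=0.89002 <1
  x=-50.305: |R|=1.00049 >1
  x=-50.233: |R|=1.00037 >1
Stable set (-50.0000, 0).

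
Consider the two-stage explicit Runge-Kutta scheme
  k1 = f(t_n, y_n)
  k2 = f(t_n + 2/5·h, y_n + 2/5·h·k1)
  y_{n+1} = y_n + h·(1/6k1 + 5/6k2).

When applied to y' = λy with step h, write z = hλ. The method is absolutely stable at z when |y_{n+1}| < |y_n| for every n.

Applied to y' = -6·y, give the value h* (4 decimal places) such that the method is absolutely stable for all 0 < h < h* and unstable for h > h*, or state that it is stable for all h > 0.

(-3.0000,0); λ=-6 ⇒ h* = (3)/6 = 0.5000.

Test eqn y'=λy, z=hλ:
  k1=λy_n ⇒ h·k1=z·y_n;  k2=λ(1+2/5z)y_n ⇒ h·k2=z(1+2/5z)y_n
  y_{n+1}/y_n = 1 + 1/6z + 5/6z(1+2/5z) = 1 + z + 1/3z²
  ⇒ R(z) = 1 + z + 1/3z².

Boundary: |R(x)|=1, x<0.
x=-0.36: |R|=0.6832
R=1: x+1/3x²=0 ⇒ x=−3=-3.0000; min R=1−1/(4·1/3)=0.2500>−1
Confirm numerically:
  x=-2.675: |R|=0.71021 <1
  x=-2.525: |R|=0.60021 <1
  x=-1.367: |R|=0.25590 <1
  x=-1.233: |R|=0.27376 <1
  x=-3.412: |R|=1.46858 >1
  x=-3.210: |R|=1.22470 >1
  x=-3.208: |R|=1.22242 >1
So |R|<1 on (-3.0000, 0).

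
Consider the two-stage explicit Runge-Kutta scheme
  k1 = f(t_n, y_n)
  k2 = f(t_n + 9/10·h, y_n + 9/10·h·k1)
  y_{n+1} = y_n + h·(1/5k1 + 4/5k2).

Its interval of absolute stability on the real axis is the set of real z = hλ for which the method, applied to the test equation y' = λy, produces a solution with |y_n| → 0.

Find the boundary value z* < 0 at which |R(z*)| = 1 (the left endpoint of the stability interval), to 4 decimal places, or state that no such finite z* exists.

Set f=λy, z=hλ:
  k1=λy_n ⇒ h·k1=z·y_n;  k2=λ(1+9/10z)y_n ⇒ h·k2=z(1+9/10z)y_n
  y_{n+1}/y_n = 1 + 1/5z + 4/5z(1+9/10z) = 1 + z + 18/25z²
  R(z) = 1 + z + 18/25z².

Solve |R(x)|<1 on ℝ⁻.
x=-1.52: |R|=1.1435
R=1: x+18/25x²=0 ⇒ x=−25/18=-1.3889; min R=1−1/(4·18/25)=0.6528>−1
Confirm numerically:
  x=-1.065: |R|=0.75164 <1
  x=-1.012: |R|=0.72538 <1
  x=-0.973: |R|=0.70864 <1
  x=-0.642: |R|=0.65476 <1
  x=-1.966: |R|=1.81691 >1
  x=-1.844: |R|=1.60424 >1
Interval (-1.3889, 0).

left endpoint -1.3889.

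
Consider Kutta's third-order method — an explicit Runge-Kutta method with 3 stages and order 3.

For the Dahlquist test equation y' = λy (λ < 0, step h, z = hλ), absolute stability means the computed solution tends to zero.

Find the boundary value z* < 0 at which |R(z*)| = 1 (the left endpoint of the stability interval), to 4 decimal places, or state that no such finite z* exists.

On y'=λy, z=hλ:
  order 3, 3-stage ⇒ R(z)=1+z+z^2/2+z^3/6
  (e.g. R(-1.78)=-0.13576, |R|=0.13576)

Solve |R(x)|<1 on ℝ⁻.
x=-1.78: |R|=0.1358
|R(-1.43)|=0.1051 |R(-1.18)|=0.2424 |R(-1.03)|=0.3183
Bisect:
  x_lo=-3.0527 |R|=2.1346  x_hi=-0.3077 |R|=0.7348
  mid=-1.68019 |R|=0.05921 →hi
  mid=-2.36645 |R|=0.77513 →hi
  mid=-2.70958 |R|=1.35421 →lo
  mid=-2.53801 |R|=1.04203 →lo
  mid=-2.45223 |R|=0.90324 →hi
  mid=-2.49512 |R|=0.97126 →hi
  mid=-2.51657 |R|=1.00630 →lo
  ...
  [-2.51288,-2.51271] ⇒ x*=-2.5127
Interval (-2.5127, 0).

z* = -2.5127.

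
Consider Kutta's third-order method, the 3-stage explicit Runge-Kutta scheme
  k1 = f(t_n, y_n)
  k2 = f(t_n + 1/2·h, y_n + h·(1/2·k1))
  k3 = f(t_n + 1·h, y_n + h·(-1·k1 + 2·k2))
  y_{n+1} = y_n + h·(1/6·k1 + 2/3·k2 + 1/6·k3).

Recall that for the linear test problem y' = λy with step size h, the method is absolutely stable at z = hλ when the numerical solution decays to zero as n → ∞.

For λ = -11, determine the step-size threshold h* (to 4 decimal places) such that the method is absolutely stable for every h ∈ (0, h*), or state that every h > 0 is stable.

Set f=λy, z=hλ:
  order 3, 3-stage ⇒ R(z)=1+z+z^2/2+z^3/6
  (e.g. R(-0.49)=0.61044, |R|=0.61044)

Find x<0 with |R(x)|<1.
x=-0.49: |R|=0.6104
|R(-1.97)|=0.3038 |R(-1.45)|=0.0931 |R(-1.41)|=0.1168
Bisect:
  x_lo=-3.2007 |R|=2.5434  x_hi=-0.3069 |R|=0.7353
  mid=-1.75383 |R|=0.11497 →hi
  mid=-2.47726 |R|=0.94261 →hi
  mid=-2.83898 |R|=1.62269 →lo
  mid=-2.65812 |R|=1.25553 →lo
  mid=-2.56769 |R|=1.09266 →lo
  mid=-2.52248 |R|=1.01608 →lo
  mid=-2.49987 |R|=0.97896 →hi
  mid=-2.51118 |R|=0.99742 →hi
  mid=-2.51683 |R|=1.00672 →lo
  mid=-2.51400 |R|=1.00207 →lo
  ...
  [-2.51276,-2.51259] ⇒ x*=-2.5127
Stable set (-2.5127, 0).

(-2.5127,0); λ=-11 ⇒ h* = 0.2284.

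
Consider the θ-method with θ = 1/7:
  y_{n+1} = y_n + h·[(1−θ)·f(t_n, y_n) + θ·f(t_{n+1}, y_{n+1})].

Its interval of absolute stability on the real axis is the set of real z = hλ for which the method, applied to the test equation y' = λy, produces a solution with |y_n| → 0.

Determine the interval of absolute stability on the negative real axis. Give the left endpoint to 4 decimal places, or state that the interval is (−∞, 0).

On y'=λy, z=hλ:
  y_{n+1} = y_n + z·[6/7·y_n + 1/7·y_{n+1}] ⇒ (1 − 1/7z)y_{n+1} = (1 + 6/7z)y_n
  Hence R(z) = (1 + 6/7z)/(1 − 1/7z).

Find x<0 with |R(x)|<1.
x=-1.12: |R|=0.0345
R=−1: 1+6/7x = −1+1/7x ⇒ -5/7x=2 ⇒ x=2/(-5/7)=-2.8000
Confirm numerically:
  x=-1.407: |R|=0.17152 <1
  x=-1.363: |R|=0.14086 <1
  x=-1.192: |R|=0.01855 <1
  x=-3.220: |R|=1.20548 >1
  x=-2.845: |R|=1.02285 >1
Stable set (-2.8000, 0).

z∈(-2.8000,0).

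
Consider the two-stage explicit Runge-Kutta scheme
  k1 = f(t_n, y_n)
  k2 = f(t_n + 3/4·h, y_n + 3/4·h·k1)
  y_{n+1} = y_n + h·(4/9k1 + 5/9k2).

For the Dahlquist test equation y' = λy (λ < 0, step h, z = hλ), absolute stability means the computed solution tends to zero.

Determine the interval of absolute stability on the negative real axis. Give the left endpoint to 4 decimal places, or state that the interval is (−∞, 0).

(-2.4000, 0).

Test eqn y'=λy, z=hλ:
  k1=λy_n ⇒ h·k1=z·y_n;  k2=λ(1+3/4z)y_n ⇒ h·k2=z(1+3/4z)y_n
  y_{n+1}/y_n = 1 + 4/9z + 5/9z(1+3/4z) = 1 + z + 5/12z²
  ⇒ R(z) = 1 + z + 5/12z².

Find x<0 with |R(x)|<1.
x=-0.94: |R|=0.4282
R=1: x+5/12x²=0 ⇒ x=−12/5=-2.4000; min R=1−1/(4·5/12)=0.4000>−1
Confirm numerically:
  x=-2.299: |R|=0.90325 <1
  x=-2.274: |R|=0.88062 <1
  x=-1.670: |R|=0.49204 <1
  x=-0.976: |R|=0.42091 <1
  x=-2.959: |R|=1.68920 >1
  x=-2.652: |R|=1.27846 >1
So |R|<1 on (-2.4000, 0).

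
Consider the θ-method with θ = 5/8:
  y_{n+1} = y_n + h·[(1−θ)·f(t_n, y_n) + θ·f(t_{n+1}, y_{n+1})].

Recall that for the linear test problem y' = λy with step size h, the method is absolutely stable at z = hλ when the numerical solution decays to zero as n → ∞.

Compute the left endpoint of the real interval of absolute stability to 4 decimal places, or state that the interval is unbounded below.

(−∞, 0) — no finite endpoint.

Test eqn y'=λy, z=hλ:
  y_{n+1} = y_n + z·[3/8·y_n + 5/8·y_{n+1}] ⇒ (1 − 5/8z)y_{n+1} = (1 + 3/8z)y_n
  so R(z) = (1 + 3/8z)/(1 − 5/8z).

Boundary: |R(x)|=1, x<0.
x=-1.25: |R|=0.2982
x=-2: |R|=0.1111
x=-10: |R|=0.3793
x=-100: |R|=0.5748
θ=5/8≥1/2 ⇒ |1+3/8x|<|1−5/8x| ∀x<0 ⇒ stable on all of ℝ⁻.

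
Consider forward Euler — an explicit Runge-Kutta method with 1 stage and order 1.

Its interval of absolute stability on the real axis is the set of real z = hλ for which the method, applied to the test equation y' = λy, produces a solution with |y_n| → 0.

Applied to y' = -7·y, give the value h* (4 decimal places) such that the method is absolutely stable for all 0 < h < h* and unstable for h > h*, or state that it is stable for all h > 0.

Test eqn y'=λy, z=hλ:
  order 1, 1-stage ⇒ R(z)=1+z
  (e.g. R(-1.08)=-0.08000, |R|=0.08000)

Boundary: |R(x)|=1, x<0.
x=-1.08: |R|=0.0800
|R(-2.39)|=1.3900 |R(-1.77)|=0.7700 |R(-1.19)|=0.1900
Bisect:
  x_lo=-2.3180 |R|=1.3180  x_hi=-0.1028 |R|=0.8972
  mid=-1.21038 |R|=0.21038 →hi
  mid=-1.76419 |R|=0.76419 →hi
  mid=-2.04110 |R|=1.04110 →lo
  mid=-1.90265 |R|=0.90265 →hi
  mid=-1.97187 |R|=0.97187 →hi
  mid=-2.00649 |R|=1.00649 →lo
  mid=-1.98918 |R|=0.98918 →hi
  ...
  [-2.00013,-2.00000] ⇒ x*=-2.0000
Stable set (-2.0000, 0).

(-2.0000,0); λ=-7 ⇒ h* = 0.2857.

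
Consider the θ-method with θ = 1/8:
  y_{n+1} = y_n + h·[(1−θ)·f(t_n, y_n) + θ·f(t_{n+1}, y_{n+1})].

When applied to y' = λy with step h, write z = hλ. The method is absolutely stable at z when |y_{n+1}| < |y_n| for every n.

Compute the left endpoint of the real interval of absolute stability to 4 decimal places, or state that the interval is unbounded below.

z* = -2.6667.

On y'=λy, z=hλ:
  y_{n+1} = y_n + z·[7/8·y_n + 1/8·y_{n+1}] ⇒ (1 − 1/8z)y_{n+1} = (1 + 7/8z)y_n
  R(z) = (1 + 7/8z)/(1 − 1/8z).

Find x<0 with |R(x)|<1.
x=-1.37: |R|=0.1697
R=−1: 1+7/8x = −1+1/8x ⇒ -3/4x=2 ⇒ x=2/(-3/4)=-2.6667
Confirm numerically:
  x=-2.639: |R|=0.98440 <1
  x=-2.308: |R|=0.79123 <1
  x=-1.661: |R|=0.37543 <1
  x=-1.628: |R|=0.35272 <1
  x=-3.202: |R|=1.28673 >1
  x=-2.826: |R|=1.08831 >1
Interval (-2.6667, 0).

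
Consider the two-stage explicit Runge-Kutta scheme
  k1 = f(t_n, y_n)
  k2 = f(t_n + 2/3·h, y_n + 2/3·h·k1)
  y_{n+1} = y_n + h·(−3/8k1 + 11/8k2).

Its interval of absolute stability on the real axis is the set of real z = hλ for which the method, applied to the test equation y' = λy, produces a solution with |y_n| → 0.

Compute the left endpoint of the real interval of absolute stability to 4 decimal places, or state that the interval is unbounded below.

With y'=λy (z=hλ):
  k1=λy_n ⇒ h·k1=z·y_n;  k2=λ(1+2/3z)y_n ⇒ h·k2=z(1+2/3z)y_n
  y_{n+1}/y_n = 1 − 3/8z + 11/8z(1+2/3z) = 1 + z + 11/12z²
  ⇒ R(z) = 1 + z + 11/12z².

Need |R(x)|<1, x<0.
x=-1.79: |R|=2.1471
R=1: x+11/12x²=0 ⇒ x=−12/11=-1.0909; min R=1−1/(4·11/12)=0.7273>−1
Confirm numerically:
  x=-0.809: |R|=0.79094 <1
  x=-0.616: |R|=0.73183 <1
  x=-0.526: |R|=0.72762 <1
  x=-1.530: |R|=1.61582 >1
  x=-1.132: |R|=1.04264 >1
So |R|<1 on (-1.0909, 0).

left endpoint -1.0909.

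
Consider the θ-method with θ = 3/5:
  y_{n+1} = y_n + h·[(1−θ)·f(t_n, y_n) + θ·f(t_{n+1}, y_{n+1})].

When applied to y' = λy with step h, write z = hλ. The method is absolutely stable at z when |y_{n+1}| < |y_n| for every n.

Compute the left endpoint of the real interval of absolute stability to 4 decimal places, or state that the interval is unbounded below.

unbounded; (−∞, 0).

Set f=λy, z=hλ:
  y_{n+1} = y_n + z·[2/5·y_n + 3/5·y_{n+1}] ⇒ (1 − 3/5z)y_{n+1} = (1 + 2/5z)y_n
  ⇒ R(z) = (1 + 2/5z)/(1 − 3/5z).

Solve |R(x)|<1 on ℝ⁻.
x=-0.58: |R|=0.5697
x=-2: |R|=0.0909
x=-10: |R|=0.4286
x=-100: |R|=0.6393
θ=3/5≥1/2 ⇒ |1+2/5x|<|1−3/5x| ∀x<0 ⇒ interval (−∞,0).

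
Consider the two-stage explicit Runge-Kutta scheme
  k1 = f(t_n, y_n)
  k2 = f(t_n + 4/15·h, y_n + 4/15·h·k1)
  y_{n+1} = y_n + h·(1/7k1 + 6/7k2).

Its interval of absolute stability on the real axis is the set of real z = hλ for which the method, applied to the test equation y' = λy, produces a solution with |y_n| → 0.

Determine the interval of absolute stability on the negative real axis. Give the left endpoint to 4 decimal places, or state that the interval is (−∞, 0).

(-4.3750, 0).

Test eqn y'=λy, z=hλ:
  k1=λy_n ⇒ h·k1=z·y_n;  k2=λ(1+4/15z)y_n ⇒ h·k2=z(1+4/15z)y_n
  y_{n+1}/y_n = 1 + 1/7z + 6/7z(1+4/15z) = 1 + z + 8/35z²
  so R(z) = 1 + z + 8/35z².

Boundary: |R(x)|=1, x<0.
x=-1.46: |R|=0.0272
R=1: x+8/35x²=0 ⇒ x=−35/8=-4.3750; min R=1−1/(4·8/35)=-0.0938>−1
Confirm numerically:
  x=-4.171: |R|=0.80551 <1
  x=-3.588: |R|=0.35457 <1
  x=-3.063: |R|=0.08145 <1
  x=-2.917: |R|=0.02789 <1
  x=-4.686: |R|=1.33311 >1
  x=-4.492: |R|=1.12013 >1
  x=-4.416: |R|=1.04138 >1
Interval (-4.3750, 0).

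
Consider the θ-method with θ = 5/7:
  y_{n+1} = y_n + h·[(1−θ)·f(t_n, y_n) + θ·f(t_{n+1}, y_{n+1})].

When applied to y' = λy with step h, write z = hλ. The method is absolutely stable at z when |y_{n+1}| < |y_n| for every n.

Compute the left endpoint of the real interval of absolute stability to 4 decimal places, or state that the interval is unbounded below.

On y'=λy, z=hλ:
  y_{n+1} = y_n + z·[2/7·y_n + 5/7·y_{n+1}] ⇒ (1 − 5/7z)y_{n+1} = (1 + 2/7z)y_n
  ⇒ R(z) = (1 + 2/7z)/(1 − 5/7z).

Need |R(x)|<1, x<0.
x=-0.36: |R|=0.7136
x=-2: |R|=0.1765
x=-10: |R|=0.2281
x=-100: |R|=0.3807
θ=5/7≥1/2 ⇒ |1+2/7x|<|1−5/7x| ∀x<0 ⇒ interval (−∞,0).

unbounded; (−∞, 0).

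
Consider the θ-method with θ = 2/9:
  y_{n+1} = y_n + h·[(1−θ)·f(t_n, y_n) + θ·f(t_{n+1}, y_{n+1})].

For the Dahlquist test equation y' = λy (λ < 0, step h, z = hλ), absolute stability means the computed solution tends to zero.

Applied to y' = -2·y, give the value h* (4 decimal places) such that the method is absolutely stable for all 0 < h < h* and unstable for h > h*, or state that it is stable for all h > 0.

(-3.6000,0); λ=-2 ⇒ h* = (18/5)/2 = 1.8000.

Test eqn y'=λy, z=hλ:
  y_{n+1} = y_n + z·[7/9·y_n + 2/9·y_{n+1}] ⇒ (1 − 2/9z)y_{n+1} = (1 + 7/9z)y_n
  Hence R(z) = (1 + 7/9z)/(1 − 2/9z).

Boundary: |R(x)|=1, x<0.
x=-0.57: |R|=0.4941
R=−1: 1+7/9x = −1+2/9x ⇒ -5/9x=2 ⇒ x=2/(-5/9)=-3.6000
Confirm numerically:
  x=-3.286: |R|=0.89918 <1
  x=-3.114: |R|=0.84043 <1
  x=-2.951: |R|=0.78224 <1
  x=-4.087: |R|=1.14178 >1
  x=-4.042: |R|=1.12936 >1
Interval (-3.6000, 0).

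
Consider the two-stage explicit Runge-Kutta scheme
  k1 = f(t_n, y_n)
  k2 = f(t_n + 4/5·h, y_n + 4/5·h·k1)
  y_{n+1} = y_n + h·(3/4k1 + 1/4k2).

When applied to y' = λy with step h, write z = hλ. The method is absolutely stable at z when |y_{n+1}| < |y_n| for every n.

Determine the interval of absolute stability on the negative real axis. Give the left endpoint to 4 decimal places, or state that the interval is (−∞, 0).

Set f=λy, z=hλ:
  k1=λy_n ⇒ h·k1=z·y_n;  k2=λ(1+4/5z)y_n ⇒ h·k2=z(1+4/5z)y_n
  y_{n+1}/y_n = 1 + 3/4z + 1/4z(1+4/5z) = 1 + z + 1/5z²
  ⇒ R(z) = 1 + z + 1/5z².

Solve |R(x)|<1 on ℝ⁻.
x=-0.56: |R|=0.5027
R=1: x+1/5x²=0 ⇒ x=−5=-5.0000; min R=1−1/(4·1/5)=-0.2500>−1
Confirm numerically:
  x=-4.937: |R|=0.93779 <1
  x=-4.570: |R|=0.60698 <1
  x=-3.631: |R|=0.00583 <1
  x=-2.997: |R|=0.20060 <1
  x=-5.533: |R|=1.58982 >1
  x=-5.492: |R|=1.54041 >1
  x=-5.379: |R|=1.40773 >1
Interval (-5.0000, 0).

(-5.0000, 0).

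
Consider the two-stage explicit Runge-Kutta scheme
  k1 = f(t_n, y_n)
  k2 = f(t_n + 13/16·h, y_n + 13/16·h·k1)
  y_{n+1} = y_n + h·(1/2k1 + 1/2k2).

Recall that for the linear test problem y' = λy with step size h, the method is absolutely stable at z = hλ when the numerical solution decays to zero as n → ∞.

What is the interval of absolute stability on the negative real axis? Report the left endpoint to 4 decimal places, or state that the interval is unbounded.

z∈(-2.4615,0).

Set f=λy, z=hλ:
  k1=λy_n ⇒ h·k1=z·y_n;  k2=λ(1+13/16z)y_n ⇒ h·k2=z(1+13/16z)y_n
  y_{n+1}/y_n = 1 + 1/2z + 1/2z(1+13/16z) = 1 + z + 13/32z²
  so R(z) = 1 + z + 13/32z².

Find x<0 with |R(x)|<1.
x=-1.52: |R|=0.4186
R=1: x+13/32x²=0 ⇒ x=−32/13=-2.4615; min R=1−1/(4·13/32)=0.3846>−1
Confirm numerically:
  x=-2.232: |R|=0.79187 <1
  x=-1.659: |R|=0.45911 <1
  x=-1.204: |R|=0.38491 <1
  x=-1.006: |R|=0.40514 <1
  x=-2.960: |R|=1.59940 >1
  x=-2.788: |R|=1.36976 >1
Interval (-2.4615, 0).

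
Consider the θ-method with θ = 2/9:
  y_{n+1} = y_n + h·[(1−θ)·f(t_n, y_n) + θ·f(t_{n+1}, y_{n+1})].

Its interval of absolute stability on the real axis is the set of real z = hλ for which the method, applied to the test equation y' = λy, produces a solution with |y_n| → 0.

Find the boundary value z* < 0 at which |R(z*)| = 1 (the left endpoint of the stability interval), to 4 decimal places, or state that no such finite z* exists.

z* = -3.6000.

With y'=λy (z=hλ):
  y_{n+1} = y_n + z·[7/9·y_n + 2/9·y_{n+1}] ⇒ (1 − 2/9z)y_{n+1} = (1 + 7/9z)y_n
  Hence R(z) = (1 + 7/9z)/(1 − 2/9z).

Find x<0 with |R(x)|<1.
x=-1.53: |R|=0.1418
R=−1: 1+7/9x = −1+2/9x ⇒ -5/9x=2 ⇒ x=2/(-5/9)=-3.6000
Confirm numerically:
  x=-3.296: |R|=0.90251 <1
  x=-2.486: |R|=0.60135 <1
  x=-2.173: |R|=0.46538 <1
  x=-3.958: |R|=1.10582 >1
  x=-3.907: |R|=1.09129 >1
So |R|<1 on (-3.6000, 0).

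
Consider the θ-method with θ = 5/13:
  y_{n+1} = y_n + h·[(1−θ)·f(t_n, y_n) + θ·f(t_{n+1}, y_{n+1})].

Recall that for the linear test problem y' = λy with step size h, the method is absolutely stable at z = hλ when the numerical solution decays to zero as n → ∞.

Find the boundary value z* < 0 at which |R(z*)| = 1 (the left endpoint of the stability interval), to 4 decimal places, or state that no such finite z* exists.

z* = -8.6667.

With y'=λy (z=hλ):
  y_{n+1} = y_n + z·[8/13·y_n + 5/13·y_{n+1}] ⇒ (1 − 5/13z)y_{n+1} = (1 + 8/13z)y_n
  ⇒ R(z) = (1 + 8/13z)/(1 − 5/13z).

Need |R(x)|<1, x<0.
x=-1.7: |R|=0.0279
R=−1: 1+8/13x = −1+5/13x ⇒ -3/13x=2 ⇒ x=2/(-3/13)=-8.6667
Confirm numerically:
  x=-7.969: |R|=0.96039 <1
  x=-6.914: |R|=0.88947 <1
  x=-5.332: |R|=0.74776 <1
  x=-9.180: |R|=1.02615 >1
  x=-8.836: |R|=1.00888 >1
  x=-8.696: |R|=1.00156 >1
Stable set (-8.6667, 0).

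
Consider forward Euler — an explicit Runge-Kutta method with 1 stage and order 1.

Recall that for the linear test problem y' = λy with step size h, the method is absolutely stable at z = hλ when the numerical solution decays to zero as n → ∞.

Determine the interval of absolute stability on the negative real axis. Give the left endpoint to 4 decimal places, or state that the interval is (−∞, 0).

z∈(-2.0000,0).

Set f=λy, z=hλ:
  order 1, 1-stage ⇒ R(z)=1+z
  (e.g. R(-1.17)=-0.17000, |R|=0.17000)

Find x<0 with |R(x)|<1.
x=-1.17: |R|=0.1700
|R(-1.5)|=0.5000 |R(-1.23)|=0.2300 |R(-0.87)|=0.1300
Bisect:
  x_lo=-2.6421 |R|=1.6421  x_hi=-0.0724 |R|=0.9276
  mid=-1.35724 |R|=0.35724 →hi
  mid=-1.99966 |R|=0.99966 →hi
  mid=-2.32086 |R|=1.32086 →lo
  mid=-2.16026 |R|=1.16026 →lo
  mid=-2.07996 |R|=1.07996 →lo
  mid=-2.03981 |R|=1.03981 →lo
  mid=-2.01973 |R|=1.01973 →lo
  mid=-2.00969 |R|=1.00969 →lo
  ...
  [-2.00013,-1.99997] ⇒ x*=-2.0000
Interval (-2.0000, 0).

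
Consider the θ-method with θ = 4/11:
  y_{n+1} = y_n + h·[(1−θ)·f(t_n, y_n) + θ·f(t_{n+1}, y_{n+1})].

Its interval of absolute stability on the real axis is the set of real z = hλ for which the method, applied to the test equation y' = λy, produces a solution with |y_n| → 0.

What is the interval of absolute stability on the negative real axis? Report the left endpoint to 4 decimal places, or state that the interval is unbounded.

z∈(-7.3333,0).

Test eqn y'=λy, z=hλ:
  y_{n+1} = y_n + z·[7/11·y_n + 4/11·y_{n+1}] ⇒ (1 − 4/11z)y_{n+1} = (1 + 7/11z)y_n
  R(z) = (1 + 7/11z)/(1 − 4/11z).

Find x<0 with |R(x)|<1.
x=-1.11: |R|=0.2092
R=−1: 1+7/11x = −1+4/11x ⇒ -3/11x=2 ⇒ x=2/(-3/11)=-7.3333
Confirm numerically:
  x=-6.994: |R|=0.97388 <1
  x=-5.578: |R|=0.84192 <1
  x=-5.191: |R|=0.79766 <1
  x=-3.665: |R|=0.57112 <1
  x=-7.860: |R|=1.03723 >1
  x=-7.833: |R|=1.03541 >1
  x=-7.384: |R|=1.00375 >1
Stable set (-7.3333, 0).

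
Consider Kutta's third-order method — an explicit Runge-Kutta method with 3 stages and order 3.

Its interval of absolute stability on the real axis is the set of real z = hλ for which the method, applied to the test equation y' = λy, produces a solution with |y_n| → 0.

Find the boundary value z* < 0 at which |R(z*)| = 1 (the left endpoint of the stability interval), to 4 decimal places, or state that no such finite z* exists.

Set f=λy, z=hλ:
  order 3, 3-stage ⇒ R(z)=1+z+z^2/2+z^3/6
  (e.g. R(-1.59)=0.00410, |R|=0.00410)

Boundary: |R(x)|=1, x<0.
x=-1.59: |R|=0.0041
|R(-1.99)|=0.3234 |R(-1.95)|=0.2846 |R(-1.37)|=0.1399
Bisect:
  x_lo=-3.0723 |R|=2.1861  x_hi=-0.3623 |R|=0.6954
  mid=-1.71734 |R|=0.08686 →hi
  mid=-2.39484 |R|=0.81638 →hi
  mid=-2.73359 |R|=1.40179 →lo
  mid=-2.56421 |R|=1.08665 →lo
  mid=-2.47952 |R|=0.94620 →hi
  mid=-2.52187 |R|=1.01506 →lo
  mid=-2.50069 |R|=0.98030 →hi
  ...
  [-2.51277,-2.51260] ⇒ x*=-2.5127
So |R|<1 on (-2.5127, 0).

left endpoint -2.5127.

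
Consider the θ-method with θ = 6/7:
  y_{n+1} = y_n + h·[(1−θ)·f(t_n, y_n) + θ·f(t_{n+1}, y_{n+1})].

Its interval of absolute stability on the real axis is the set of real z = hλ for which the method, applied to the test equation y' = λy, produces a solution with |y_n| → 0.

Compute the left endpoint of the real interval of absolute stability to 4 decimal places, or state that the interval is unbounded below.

On y'=λy, z=hλ:
  y_{n+1} = y_n + z·[1/7·y_n + 6/7·y_{n+1}] ⇒ (1 − 6/7z)y_{n+1} = (1 + 1/7z)y_n
  R(z) = (1 + 1/7z)/(1 − 6/7z).

Need |R(x)|<1, x<0.
x=-0.43: |R|=0.6858
x=-2: |R|=0.2632
x=-10: |R|=0.0448
x=-100: |R|=0.1532
θ=6/7≥1/2 ⇒ |1+1/7x|<|1−6/7x| ∀x<0 ⇒ unbounded interval.

interval (−∞, 0).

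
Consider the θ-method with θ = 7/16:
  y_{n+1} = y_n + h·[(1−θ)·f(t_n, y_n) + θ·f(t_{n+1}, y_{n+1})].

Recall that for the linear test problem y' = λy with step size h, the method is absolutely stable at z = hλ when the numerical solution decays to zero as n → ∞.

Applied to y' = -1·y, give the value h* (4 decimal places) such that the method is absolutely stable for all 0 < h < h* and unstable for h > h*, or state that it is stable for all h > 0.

With y'=λy (z=hλ):
  y_{n+1} = y_n + z·[9/16·y_n + 7/16·y_{n+1}] ⇒ (1 − 7/16z)y_{n+1} = (1 + 9/16z)y_n
  Hence R(z) = (1 + 9/16z)/(1 − 7/16z).

Need |R(x)|<1, x<0.
x=-0.89: |R|=0.3594
R=−1: 1+9/16x = −1+7/16x ⇒ -1/8x=2 ⇒ x=2/(-1/8)=-16.0000
Confirm numerically:
  x=-12.534: |R|=0.93318 <1
  x=-10.644: |R|=0.88165 <1
  x=-6.839: |R|=0.71315 <1
  x=-16.362: |R|=1.00555 >1
  x=-16.265: |R|=1.00408 >1
  x=-16.055: |R|=1.00086 >1
So |R|<1 on (-16.0000, 0).

(-16.0000,0); λ=-1 ⇒ h* = (16)/1 = 16.0000.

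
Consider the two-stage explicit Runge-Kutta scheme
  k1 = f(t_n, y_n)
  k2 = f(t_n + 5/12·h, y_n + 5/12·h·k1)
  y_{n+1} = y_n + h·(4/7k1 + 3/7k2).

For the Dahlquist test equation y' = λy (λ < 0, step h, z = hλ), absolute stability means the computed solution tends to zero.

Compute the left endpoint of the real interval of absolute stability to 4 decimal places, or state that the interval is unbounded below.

left endpoint -5.6000.

With y'=λy (z=hλ):
  k1=λy_n ⇒ h·k1=z·y_n;  k2=λ(1+5/12z)y_n ⇒ h·k2=z(1+5/12z)y_n
  y_{n+1}/y_n = 1 + 4/7z + 3/7z(1+5/12z) = 1 + z + 5/28z²
  R(z) = 1 + z + 5/28z².

Boundary: |R(x)|=1, x<0.
x=-1.34: |R|=0.0194
R=1: x+5/28x²=0 ⇒ x=−28/5=-5.6000; min R=1−1/(4·5/28)=-0.4000>−1
Confirm numerically:
  x=-5.346: |R|=0.75752 <1
  x=-4.722: |R|=0.25966 <1
  x=-3.857: |R|=0.20049 <1
  x=-5.929: |R|=1.34833 >1
  x=-5.899: |R|=1.31496 >1
  x=-5.827: |R|=1.23620 >1
So |R|<1 on (-5.6000, 0).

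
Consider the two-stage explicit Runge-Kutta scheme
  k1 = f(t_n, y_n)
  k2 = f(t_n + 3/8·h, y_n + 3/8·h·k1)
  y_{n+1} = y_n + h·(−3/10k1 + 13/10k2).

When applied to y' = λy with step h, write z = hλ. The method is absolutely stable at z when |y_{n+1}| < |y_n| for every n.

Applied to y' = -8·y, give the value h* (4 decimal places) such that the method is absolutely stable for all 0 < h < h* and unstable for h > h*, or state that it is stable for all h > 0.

(-2.0513,0); λ=-8 ⇒ h* = (80/39)/8 = 0.2564.

Test eqn y'=λy, z=hλ:
  k1=λy_n ⇒ h·k1=z·y_n;  k2=λ(1+3/8z)y_n ⇒ h·k2=z(1+3/8z)y_n
  y_{n+1}/y_n = 1 − 3/10z + 13/10z(1+3/8z) = 1 + z + 39/80z²
  R(z) = 1 + z + 39/80z².

Solve |R(x)|<1 on ℝ⁻.
x=-0.85: |R|=0.5022
R=1: x+39/80x²=0 ⇒ x=−80/39=-2.0513; min R=1−1/(4·39/80)=0.4872>−1
Confirm numerically:
  x=-2.001: |R|=0.95095 <1
  x=-1.056: |R|=0.48763 <1
  x=-0.998: |R|=0.48755 <1
  x=-2.234: |R|=1.19899 >1
  x=-2.080: |R|=1.02912 >1
So |R|<1 on (-2.0513, 0).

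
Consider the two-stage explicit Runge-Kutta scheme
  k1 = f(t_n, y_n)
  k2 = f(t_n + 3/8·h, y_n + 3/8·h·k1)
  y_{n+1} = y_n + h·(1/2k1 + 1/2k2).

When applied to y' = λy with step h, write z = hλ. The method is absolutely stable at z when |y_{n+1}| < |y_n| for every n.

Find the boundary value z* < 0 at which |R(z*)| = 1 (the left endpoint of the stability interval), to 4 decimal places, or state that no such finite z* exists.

z* = -5.3333.

Test eqn y'=λy, z=hλ:
  k1=λy_n ⇒ h·k1=z·y_n;  k2=λ(1+3/8z)y_n ⇒ h·k2=z(1+3/8z)y_n
  y_{n+1}/y_n = 1 + 1/2z + 1/2z(1+3/8z) = 1 + z + 3/16z²
  so R(z) = 1 + z + 3/16z².

Find x<0 with |R(x)|<1.
x=-0.39: |R|=0.6385
R=1: x+3/16x²=0 ⇒ x=−16/3=-5.3333; min R=1−1/(4·3/16)=-0.3333>−1
Confirm numerically:
  x=-4.779: |R|=0.50328 <1
  x=-4.622: |R|=0.38354 <1
  x=-2.766: |R|=0.33148 <1
  x=-2.666: |R|=0.33333 <1
  x=-5.450: |R|=1.11922 >1
  x=-5.448: |R|=1.11713 >1
So |R|<1 on (-5.3333, 0).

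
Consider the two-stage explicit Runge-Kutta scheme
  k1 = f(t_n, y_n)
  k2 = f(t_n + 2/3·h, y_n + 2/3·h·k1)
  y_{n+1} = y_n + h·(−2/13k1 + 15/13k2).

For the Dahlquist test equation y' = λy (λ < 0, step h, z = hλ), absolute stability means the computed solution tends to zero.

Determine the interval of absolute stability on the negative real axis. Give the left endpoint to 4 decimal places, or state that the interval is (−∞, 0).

With y'=λy (z=hλ):
  k1=λy_n ⇒ h·k1=z·y_n;  k2=λ(1+2/3z)y_n ⇒ h·k2=z(1+2/3z)y_n
  y_{n+1}/y_n = 1 − 2/13z + 15/13z(1+2/3z) = 1 + z + 10/13z²
  ⇒ R(z) = 1 + z + 10/13z².

Solve |R(x)|<1 on ℝ⁻.
x=-0.8: |R|=0.6923
R=1: x+10/13x²=0 ⇒ x=−13/10=-1.3000; min R=1−1/(4·10/13)=0.6750>−1
Confirm numerically:
  x=-0.871: |R|=0.71257 <1
  x=-0.814: |R|=0.69569 <1
  x=-0.620: |R|=0.67569 <1
  x=-0.525: |R|=0.68702 <1
  x=-1.876: |R|=1.83121 >1
  x=-1.777: |R|=1.65202 >1
  x=-1.343: |R|=1.04442 >1
So |R|<1 on (-1.3000, 0).

z∈(-1.3000,0).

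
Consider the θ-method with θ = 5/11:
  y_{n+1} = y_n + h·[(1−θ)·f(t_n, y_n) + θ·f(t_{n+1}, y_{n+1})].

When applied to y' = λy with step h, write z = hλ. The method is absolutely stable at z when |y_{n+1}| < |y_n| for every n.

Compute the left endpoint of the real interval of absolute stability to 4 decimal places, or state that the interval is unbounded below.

With y'=λy (z=hλ):
  y_{n+1} = y_n + z·[6/11·y_n + 5/11·y_{n+1}] ⇒ (1 − 5/11z)y_{n+1} = (1 + 6/11z)y_n
  R(z) = (1 + 6/11z)/(1 − 5/11z).

Boundary: |R(x)|=1, x<0.
x=-1.31: |R|=0.1789
R=−1: 1+6/11x = −1+5/11x ⇒ -1/11x=2 ⇒ x=2/(-1/11)=-22.0000
Confirm numerically:
  x=-20.812: |R|=0.98967 <1
  x=-14.558: |R|=0.91118 <1
  x=-12.770: |R|=0.87669 <1
  x=-12.122: |R|=0.86206 <1
  x=-22.323: |R|=1.00263 >1
  x=-22.297: |R|=1.00242 >1
So |R|<1 on (-22.0000, 0).

z* = -22.0000.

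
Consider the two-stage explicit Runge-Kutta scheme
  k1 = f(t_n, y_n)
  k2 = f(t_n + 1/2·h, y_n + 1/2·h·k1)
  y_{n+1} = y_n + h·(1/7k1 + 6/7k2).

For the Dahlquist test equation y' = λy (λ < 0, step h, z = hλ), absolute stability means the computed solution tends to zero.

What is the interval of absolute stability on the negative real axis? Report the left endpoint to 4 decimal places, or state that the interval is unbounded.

Test eqn y'=λy, z=hλ:
  k1=λy_n ⇒ h·k1=z·y_n;  k2=λ(1+1/2z)y_n ⇒ h·k2=z(1+1/2z)y_n
  y_{n+1}/y_n = 1 + 1/7z + 6/7z(1+1/2z) = 1 + z + 3/7z²
  ⇒ R(z) = 1 + z + 3/7z².

Boundary: |R(x)|=1, x<0.
x=-0.45: |R|=0.6368
R=1: x+3/7x²=0 ⇒ x=−7/3=-2.3333; min R=1−1/(4·3/7)=0.4167>−1
Confirm numerically:
  x=-1.705: |R|=0.54087 <1
  x=-1.362: |R|=0.43302 <1
  x=-1.070: |R|=0.42067 <1
  x=-2.878: |R|=1.67181 >1
  x=-2.685: |R|=1.40467 >1
  x=-2.605: |R|=1.30330 >1
Interval (-2.3333, 0).

(-2.3333, 0).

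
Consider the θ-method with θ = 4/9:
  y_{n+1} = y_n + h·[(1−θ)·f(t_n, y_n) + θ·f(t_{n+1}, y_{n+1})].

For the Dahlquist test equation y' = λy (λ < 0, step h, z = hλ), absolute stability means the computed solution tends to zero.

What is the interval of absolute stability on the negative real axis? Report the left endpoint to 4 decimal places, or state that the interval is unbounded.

With y'=λy (z=hλ):
  y_{n+1} = y_n + z·[5/9·y_n + 4/9·y_{n+1}] ⇒ (1 − 4/9z)y_{n+1} = (1 + 5/9z)y_n
  ⇒ R(z) = (1 + 5/9z)/(1 − 4/9z).

Solve |R(x)|<1 on ℝ⁻.
x=-0.85: |R|=0.3831
R=−1: 1+5/9x = −1+4/9x ⇒ -1/9x=2 ⇒ x=2/(-1/9)=-18.0000
Confirm numerically:
  x=-13.036: |R|=0.91881 <1
  x=-11.829: |R|=0.89042 <1
  x=-10.636: |R|=0.85713 <1
  x=-9.765: |R|=0.82865 <1
  x=-18.553: |R|=1.00665 >1
  x=-18.545: |R|=1.00655 >1
Interval (-18.0000, 0).

(-18.0000, 0).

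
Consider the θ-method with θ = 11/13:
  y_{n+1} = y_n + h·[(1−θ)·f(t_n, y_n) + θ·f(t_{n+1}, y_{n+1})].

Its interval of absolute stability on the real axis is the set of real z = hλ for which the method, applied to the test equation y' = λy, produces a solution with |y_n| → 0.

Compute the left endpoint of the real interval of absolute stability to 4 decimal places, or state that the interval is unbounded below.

With y'=λy (z=hλ):
  y_{n+1} = y_n + z·[2/13·y_n + 11/13·y_{n+1}] ⇒ (1 − 11/13z)y_{n+1} = (1 + 2/13z)y_n
  Hence R(z) = (1 + 2/13z)/(1 − 11/13z).

Need |R(x)|<1, x<0.
x=-1.5: |R|=0.3390
x=-2: |R|=0.2571
x=-10: |R|=0.0569
x=-100: |R|=0.1680
θ=11/13≥1/2 ⇒ |1+2/13x|<|1−11/13x| ∀x<0 ⇒ stable on all of ℝ⁻.

interval (−∞, 0).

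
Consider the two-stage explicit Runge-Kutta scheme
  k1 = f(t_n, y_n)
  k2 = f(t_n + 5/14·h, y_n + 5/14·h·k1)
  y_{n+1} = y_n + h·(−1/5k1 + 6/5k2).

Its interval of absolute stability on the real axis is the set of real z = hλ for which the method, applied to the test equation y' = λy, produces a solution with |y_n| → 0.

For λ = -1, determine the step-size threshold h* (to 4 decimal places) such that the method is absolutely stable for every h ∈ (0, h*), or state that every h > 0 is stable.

(-2.3333,0); λ=-1 ⇒ h* = (7/3)/1 = 2.3333.

Set f=λy, z=hλ:
  k1=λy_n ⇒ h·k1=z·y_n;  k2=λ(1+5/14z)y_n ⇒ h·k2=z(1+5/14z)y_n
  y_{n+1}/y_n = 1 − 1/5z + 6/5z(1+5/14z) = 1 + z + 3/7z²
  R(z) = 1 + z + 3/7z².

Solve |R(x)|<1 on ℝ⁻.
x=-1.28: |R|=0.4222
R=1: x+3/7x²=0 ⇒ x=−7/3=-2.3333; min R=1−1/(4·3/7)=0.4167>−1
Confirm numerically:
  x=-2.093: |R|=0.78442 <1
  x=-1.950: |R|=0.67964 <1
  x=-1.890: |R|=0.64090 <1
  x=-1.276: |R|=0.42179 <1
  x=-2.840: |R|=1.61669 >1
  x=-2.595: |R|=1.29101 >1
  x=-2.365: |R|=1.03210 >1
So |R|<1 on (-2.3333, 0).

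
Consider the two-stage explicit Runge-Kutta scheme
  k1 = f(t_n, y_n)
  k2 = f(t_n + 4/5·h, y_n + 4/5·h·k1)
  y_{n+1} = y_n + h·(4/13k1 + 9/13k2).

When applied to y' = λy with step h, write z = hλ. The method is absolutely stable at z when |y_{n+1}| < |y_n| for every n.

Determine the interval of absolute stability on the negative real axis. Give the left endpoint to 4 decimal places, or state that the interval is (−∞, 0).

With y'=λy (z=hλ):
  k1=λy_n ⇒ h·k1=z·y_n;  k2=λ(1+4/5z)y_n ⇒ h·k2=z(1+4/5z)y_n
  y_{n+1}/y_n = 1 + 4/13z + 9/13z(1+4/5z) = 1 + z + 36/65z²
  ⇒ R(z) = 1 + z + 36/65z².

Boundary: |R(x)|=1, x<0.
x=-1.2: |R|=0.5975
R=1: x+36/65x²=0 ⇒ x=−65/36=-1.8056; min R=1−1/(4·36/65)=0.5486>−1
Confirm numerically:
  x=-1.634: |R|=0.84474 <1
  x=-1.609: |R|=0.82484 <1
  x=-1.008: |R|=0.55474 <1
  x=-2.402: |R|=1.79347 >1
  x=-2.001: |R|=1.21660 >1
Interval (-1.8056, 0).

z∈(-1.8056,0).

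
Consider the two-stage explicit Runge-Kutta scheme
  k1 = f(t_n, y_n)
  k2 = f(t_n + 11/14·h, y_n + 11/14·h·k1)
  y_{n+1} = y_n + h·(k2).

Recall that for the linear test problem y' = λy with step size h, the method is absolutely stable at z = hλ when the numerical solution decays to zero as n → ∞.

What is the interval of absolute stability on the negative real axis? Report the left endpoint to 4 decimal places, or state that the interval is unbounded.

z∈(-1.2727,0).

Set f=λy, z=hλ:
  k1=λy_n ⇒ h·k1=z·y_n;  k2=λ(1+11/14z)y_n ⇒ h·k2=z(1+11/14z)y_n
  y_{n+1}/y_n = 1 + z(1+11/14z) = 1 + z + 11/14z²
  Hence R(z) = 1 + z + 11/14z².

Boundary: |R(x)|=1, x<0.
x=-0.93: |R|=0.7496
R=1: x+11/14x²=0 ⇒ x=−14/11=-1.2727; min R=1−1/(4·11/14)=0.6818>−1
Confirm numerically:
  x=-1.223: |R|=0.95222 <1
  x=-0.866: |R|=0.72325 <1
  x=-0.692: |R|=0.68425 <1
  x=-0.510: |R|=0.69436 <1
  x=-1.479: |R|=1.23970 >1
  x=-1.356: |R|=1.08872 >1
  x=-1.348: |R|=1.07972 >1
So |R|<1 on (-1.2727, 0).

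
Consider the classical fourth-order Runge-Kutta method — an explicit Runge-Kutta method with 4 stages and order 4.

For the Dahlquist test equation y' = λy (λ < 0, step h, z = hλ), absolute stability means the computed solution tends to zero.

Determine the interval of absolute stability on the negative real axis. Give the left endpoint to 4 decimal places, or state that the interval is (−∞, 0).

On y'=λy, z=hλ:
  order 4, 4-stage ⇒ R(z)=1+z+z^2/2+z^3/6+z^4/24
  (e.g. R(-1.33)=0.29272, |R|=0.29272)

Boundary: |R(x)|=1, x<0.
x=-1.33: |R|=0.2927
|R(-1.5)|=0.2734 |R(-1.24)|=0.3095 |R(-0.56)|=0.5716
Bisect:
  x_lo=-3.2146 |R|=1.8650  x_hi=-0.3732 |R|=0.6886
  mid=-1.79388 |R|=0.28449 →hi
  mid=-2.50422 |R|=0.65259 →hi
  mid=-2.85939 |R|=1.11758 →lo
  mid=-2.68181 |R|=0.85486 →hi
  mid=-2.77060 |R|=0.97807 →hi
  mid=-2.81499 |R|=1.04571 →lo
  mid=-2.79280 |R|=1.01137 →lo
  mid=-2.78170 |R|=0.99459 →hi
  mid=-2.78725 |R|=1.00295 →lo
  mid=-2.78447 |R|=0.99876 →hi
  ...
  [-2.78534,-2.78517] ⇒ x*=-2.7853
Interval (-2.7853, 0).

(-2.7853, 0).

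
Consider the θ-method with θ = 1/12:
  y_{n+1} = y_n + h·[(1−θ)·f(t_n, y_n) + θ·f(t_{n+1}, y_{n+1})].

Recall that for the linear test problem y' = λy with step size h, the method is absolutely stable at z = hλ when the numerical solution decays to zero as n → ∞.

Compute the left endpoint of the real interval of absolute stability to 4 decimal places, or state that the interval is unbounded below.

Set f=λy, z=hλ:
  y_{n+1} = y_n + z·[11/12·y_n + 1/12·y_{n+1}] ⇒ (1 − 1/12z)y_{n+1} = (1 + 11/12z)y_n
  R(z) = (1 + 11/12z)/(1 − 1/12z).

Boundary: |R(x)|=1, x<0.
x=-1.17: |R|=0.0661
R=−1: 1+11/12x = −1+1/12x ⇒ -5/6x=2 ⇒ x=2/(-5/6)=-2.4000
Confirm numerically:
  x=-2.076: |R|=0.76982 <1
  x=-1.678: |R|=0.47215 <1
  x=-1.173: |R|=0.06855 <1
  x=-1.006: |R|=0.07181 <1
  x=-2.687: |R|=1.19541 >1
  x=-2.480: |R|=1.05525 >1
So |R|<1 on (-2.4000, 0).

z* = -2.4000.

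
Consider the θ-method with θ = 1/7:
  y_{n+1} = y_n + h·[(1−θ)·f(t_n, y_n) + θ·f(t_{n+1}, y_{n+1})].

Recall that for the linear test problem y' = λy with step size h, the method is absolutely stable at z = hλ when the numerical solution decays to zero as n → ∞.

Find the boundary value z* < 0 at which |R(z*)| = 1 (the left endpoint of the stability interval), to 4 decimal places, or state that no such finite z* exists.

z* = -2.8000.

Set f=λy, z=hλ:
  y_{n+1} = y_n + z·[6/7·y_n + 1/7·y_{n+1}] ⇒ (1 − 1/7z)y_{n+1} = (1 + 6/7z)y_n
  R(z) = (1 + 6/7z)/(1 − 1/7z).

Solve |R(x)|<1 on ℝ⁻.
x=-1.04: |R|=0.0945
R=−1: 1+6/7x = −1+1/7x ⇒ -5/7x=2 ⇒ x=2/(-5/7)=-2.8000
Confirm numerically:
  x=-2.733: |R|=0.96558 <1
  x=-2.288: |R|=0.72438 <1
  x=-1.949: |R|=0.52453 <1
  x=-1.403: |R|=0.16875 <1
  x=-3.363: |R|=1.27164 >1
  x=-3.095: |R|=1.14611 >1
  x=-3.033: |R|=1.11612 >1
Stable set (-2.8000, 0).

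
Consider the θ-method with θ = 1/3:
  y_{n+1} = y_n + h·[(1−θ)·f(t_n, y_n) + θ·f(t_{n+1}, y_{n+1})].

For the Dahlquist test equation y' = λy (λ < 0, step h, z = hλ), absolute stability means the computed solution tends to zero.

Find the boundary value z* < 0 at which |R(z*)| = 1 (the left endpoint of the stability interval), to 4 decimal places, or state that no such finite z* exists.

On y'=λy, z=hλ:
  y_{n+1} = y_n + z·[2/3·y_n + 1/3·y_{n+1}] ⇒ (1 − 1/3z)y_{n+1} = (1 + 2/3z)y_n
  ⇒ R(z) = (1 + 2/3z)/(1 − 1/3z).

Find x<0 with |R(x)|<1.
x=-0.55: |R|=0.5352
R=−1: 1+2/3x = −1+1/3x ⇒ -1/3x=2 ⇒ x=2/(-1/3)=-6.0000
Confirm numerically:
  x=-5.340: |R|=0.92086 <1
  x=-5.299: |R|=0.91553 <1
  x=-4.565: |R|=0.81031 <1
  x=-3.195: |R|=0.54722 <1
  x=-6.240: |R|=1.02597 >1
  x=-6.187: |R|=1.02035 >1
Interval (-6.0000, 0).

left endpoint -6.0000.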